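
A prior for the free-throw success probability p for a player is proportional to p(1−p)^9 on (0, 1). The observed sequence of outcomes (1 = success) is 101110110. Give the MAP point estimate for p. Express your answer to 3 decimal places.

p̂_MAP = 0.368

The prior density ∝ p(1−p)^9 is the kernel of Beta(2, 10).
Data: 6 successes in 9 trials (from the sequence). The binomial likelihood contributes p^6(1−p)^3, so the posterior is Beta(2+6, 10+3) = Beta(8, 13).
For Beta(a, b) with a, b > 1 the mode is (a−1)/(a+b−2) = 7/19 ≈ 0.368.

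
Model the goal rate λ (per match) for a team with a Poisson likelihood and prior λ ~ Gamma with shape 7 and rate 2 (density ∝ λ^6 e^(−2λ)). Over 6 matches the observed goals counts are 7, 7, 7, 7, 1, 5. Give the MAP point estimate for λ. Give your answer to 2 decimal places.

Σxᵢ = 7+7+7+7+1+5 = 34, with n = 6.
Posterior ∝ λ^6e^(−2λ) · λ^34e^(−6λ) = λ^40e^(−8λ), i.e. Gamma(shape=41, rate=8).
The mode of a Gamma(a, b) with a ≥ 1 (shape–rate) is (a−1)/b = 40/8 ≈ 5.00.

λ̂_MAP = 5.00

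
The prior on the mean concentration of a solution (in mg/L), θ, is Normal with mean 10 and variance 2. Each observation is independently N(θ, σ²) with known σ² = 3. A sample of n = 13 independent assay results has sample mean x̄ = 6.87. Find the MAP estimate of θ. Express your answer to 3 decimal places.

θ̂_MAP = 7.194

n = 13, x̄ = 6.87.
For a Normal prior and Normal likelihood with known variance, the posterior is Normal; its mode equals its mean, the precision-weighted average.
Prior precision 1/σ₀² = 1/2 = 0.5; data precision n/σ² = 13/3.
θ̂ = (0.5·10 + (13/3)·6.87) / (0.5 + 13/3) = 34.77/(29/6) = 10431/1450 ≈ 7.194.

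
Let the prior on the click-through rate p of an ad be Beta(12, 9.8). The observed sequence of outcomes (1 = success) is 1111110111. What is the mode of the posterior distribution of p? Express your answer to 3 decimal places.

Prior: Beta(12, 9.8).
Data: 9 successes in 10 trials (from the sequence). The binomial likelihood contributes p^9(1−p)^1, so the posterior is Beta(12+9, 9.8+1) = Beta(21, 10.8).
For Beta(a, b) with a, b > 1 the mode is (a−1)/(a+b−2) = 20/29.8 ≈ 0.671.

p̂_MAP = 0.671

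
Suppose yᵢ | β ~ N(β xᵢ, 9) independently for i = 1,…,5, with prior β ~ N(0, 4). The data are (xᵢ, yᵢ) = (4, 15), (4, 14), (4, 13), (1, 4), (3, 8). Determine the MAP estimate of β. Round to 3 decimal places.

log p(β | y) = −Σ(yᵢ − βxᵢ)²/(2·9) − β²/(2·4) + const.
Setting the derivative to zero: Σxᵢ(yᵢ − βxᵢ)/9 − β/4 = 0, so β = Σxᵢyᵢ / (Σxᵢ² + σ²/τ²).
Σxᵢyᵢ = 4·15 + 4·14 + 4·13 + 1·4 + 3·8 = 196; Σxᵢ² = 58; σ²/τ² = 2.25.
β̂_MAP = 196 / (58 + 2.25) = 196/60.25 ≈ 3.253.

β̂_MAP = 3.253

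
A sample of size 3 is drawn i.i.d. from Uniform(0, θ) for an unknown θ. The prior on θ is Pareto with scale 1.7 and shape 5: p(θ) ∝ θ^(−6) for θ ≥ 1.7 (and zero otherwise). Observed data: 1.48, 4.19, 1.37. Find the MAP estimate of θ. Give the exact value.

The Uniform(0, θ) likelihood is θ^(−n) for θ ≥ max(xᵢ), zero otherwise. Here max(xᵢ) = 4.19.
Posterior ∝ θ^(−6) · θ^(−3) = θ^(−9) on θ ≥ max(1.7, 4.19) = 4.19.
This density is strictly decreasing in θ, so the posterior mode lies at the lower boundary of the support.

θ̂_MAP = 4.19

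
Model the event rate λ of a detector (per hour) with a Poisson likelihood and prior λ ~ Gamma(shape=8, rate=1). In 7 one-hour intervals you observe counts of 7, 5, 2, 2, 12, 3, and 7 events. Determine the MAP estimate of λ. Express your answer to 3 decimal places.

Σxᵢ = 7+5+2+2+12+3+7 = 38, with n = 7.
Posterior ∝ λ^7e^(−1λ) · λ^38e^(−7λ) = λ^45e^(−8λ), i.e. Gamma(shape=46, rate=8).
The mode of a Gamma(a, b) with a ≥ 1 (shape–rate) is (a−1)/b = 45/8 ≈ 5.625.

λ̂_MAP = 5.625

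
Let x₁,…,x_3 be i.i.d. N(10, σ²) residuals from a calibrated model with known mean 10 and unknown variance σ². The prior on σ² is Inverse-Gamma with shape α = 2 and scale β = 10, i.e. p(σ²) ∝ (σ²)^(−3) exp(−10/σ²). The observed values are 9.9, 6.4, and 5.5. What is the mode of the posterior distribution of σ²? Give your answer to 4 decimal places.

Sum of squared deviations about the known mean: SS = (9.9−10)² + (6.4−10)² + (5.5−10)² = 33.22.
The Normal likelihood contributes (σ²)^(−n/2) exp(−SS/(2σ²)), so the posterior is Inverse-Gamma(α + n/2, β + SS/2) = Inverse-Gamma(3.5, 26.61).
The mode of Inverse-Gamma(a, b) is b/(a+1) = 26.61/4.5 ≈ 5.9133.

σ̂²_MAP = 5.9133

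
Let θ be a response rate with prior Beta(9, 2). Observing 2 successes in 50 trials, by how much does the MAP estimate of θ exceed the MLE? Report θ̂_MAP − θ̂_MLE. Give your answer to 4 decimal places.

Posterior is Beta(11, 50); MAP = (11−1)/(61−2) = 10/59 ≈ 0.16949.
MLE ignores the prior: θ̂_MLE = k/n = 2/50 ≈ 0.04000.
Difference = 10/59 − 2/50 = 191/1475 ≈ 0.1295.

MAP − MLE = 0.1295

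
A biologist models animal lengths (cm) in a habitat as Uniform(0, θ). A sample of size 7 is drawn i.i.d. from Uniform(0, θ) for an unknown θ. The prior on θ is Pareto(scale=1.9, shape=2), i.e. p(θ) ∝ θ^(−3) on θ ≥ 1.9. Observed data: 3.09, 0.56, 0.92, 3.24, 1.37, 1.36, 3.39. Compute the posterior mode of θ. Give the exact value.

The Uniform(0, θ) likelihood is θ^(−n) for θ ≥ max(xᵢ), zero otherwise. Here max(xᵢ) = 3.39.
Posterior ∝ θ^(−3) · θ^(−7) = θ^(−10) on θ ≥ max(1.9, 3.39) = 3.39.
This density is strictly decreasing in θ, so the posterior mode lies at the lower boundary of the support.

θ̂_MAP = 3.39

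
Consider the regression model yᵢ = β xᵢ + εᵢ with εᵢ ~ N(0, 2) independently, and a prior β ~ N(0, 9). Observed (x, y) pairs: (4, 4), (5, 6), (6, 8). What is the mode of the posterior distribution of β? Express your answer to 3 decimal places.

log p(β | y) = −Σ(yᵢ − βxᵢ)²/(2·2) − β²/(2·9) + const.
Setting the derivative to zero: Σxᵢ(yᵢ − βxᵢ)/2 − β/9 = 0, so β = Σxᵢyᵢ / (Σxᵢ² + σ²/τ²).
Σxᵢyᵢ = 4·4 + 5·6 + 6·8 = 94; Σxᵢ² = 77; σ²/τ² = 2/9.
β̂_MAP = 94 / (77 + 2/9) = 94/(695/9) = 846/695 ≈ 1.217.

β̂_MAP = 1.217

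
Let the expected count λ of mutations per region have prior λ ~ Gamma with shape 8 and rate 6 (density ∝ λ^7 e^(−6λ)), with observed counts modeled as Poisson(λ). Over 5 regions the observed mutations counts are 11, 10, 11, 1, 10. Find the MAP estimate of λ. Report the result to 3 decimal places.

λ̂_MAP = 4.545

Σxᵢ = 11+10+11+1+10 = 43, with n = 5.
Posterior ∝ λ^7e^(−6λ) · λ^43e^(−5λ) = λ^50e^(−11λ), i.e. Gamma(shape=51, rate=11).
The mode of a Gamma(a, b) with a ≥ 1 (shape–rate) is (a−1)/b = 50/11 ≈ 4.545.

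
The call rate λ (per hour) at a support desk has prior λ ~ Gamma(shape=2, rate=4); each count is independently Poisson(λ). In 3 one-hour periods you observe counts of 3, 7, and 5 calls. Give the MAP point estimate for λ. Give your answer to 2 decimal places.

Σxᵢ = 3+7+5 = 15, with n = 3.
Posterior ∝ λe^(−4λ) · λ^15e^(−3λ) = λ^16e^(−7λ), i.e. Gamma(shape=17, rate=7).
The mode of a Gamma(a, b) with a ≥ 1 (shape–rate) is (a−1)/b = 16/7 ≈ 2.29.

λ̂_MAP = 2.29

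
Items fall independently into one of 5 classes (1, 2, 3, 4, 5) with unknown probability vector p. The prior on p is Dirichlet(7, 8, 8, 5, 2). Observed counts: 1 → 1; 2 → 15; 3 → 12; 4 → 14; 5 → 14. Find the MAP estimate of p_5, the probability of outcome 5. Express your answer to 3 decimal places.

MAP estimate: 0.185

The posterior is Dirichlet(αᵢ + nᵢ) = Dirichlet(8, 23, 20, 19, 16).
For a Dirichlet(a₁,…,a_K) with all aᵢ > 1, the mode has j-th component (aⱼ − 1)/(Σaᵢ − K).
Here Σaᵢ = 86 and K = 5, so p_5 = (16 − 1)/(86 − 5) = 15/81 ≈ 0.185.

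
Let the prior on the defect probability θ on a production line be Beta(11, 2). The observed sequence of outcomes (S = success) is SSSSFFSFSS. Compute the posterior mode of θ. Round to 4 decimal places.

θ̂_MAP = 0.8095

Prior: Beta(11, 2).
Data: 7 successes in 10 trials (from the sequence). The binomial likelihood contributes θ^7(1−θ)^3, so the posterior is Beta(11+7, 2+3) = Beta(18, 5).
For Beta(a, b) with a, b > 1 the mode is (a−1)/(a+b−2) = 17/21 ≈ 0.8095.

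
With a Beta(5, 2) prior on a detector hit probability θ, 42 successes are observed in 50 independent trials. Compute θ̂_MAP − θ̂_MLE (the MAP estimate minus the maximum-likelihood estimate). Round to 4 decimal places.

MAP − MLE = -0.0036

Posterior is Beta(47, 10); MAP = (47−1)/(57−2) = 46/55 ≈ 0.83636.
MLE ignores the prior: θ̂_MLE = k/n = 42/50 ≈ 0.84000.
Difference = 46/55 − 42/50 = -1/275 ≈ -0.0036.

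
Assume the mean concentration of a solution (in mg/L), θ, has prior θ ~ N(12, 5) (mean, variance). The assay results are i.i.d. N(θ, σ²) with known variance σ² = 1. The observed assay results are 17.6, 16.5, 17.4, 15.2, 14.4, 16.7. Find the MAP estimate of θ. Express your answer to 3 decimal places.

n = 6; x̄ = (17.6 + 16.5 + 17.4 + 15.2 + 14.4 + 16.7)/6 = 97.8/6 = 16.3.
For a Normal prior and Normal likelihood with known variance, the posterior is Normal; its mode equals its mean, the precision-weighted average.
Prior precision 1/σ₀² = 1/5 = 0.2; data precision n/σ² = 6/1 = 6.
θ̂ = (0.2·12 + 6·16.3) / (0.2 + 6) = 100.2/6.2 = 501/31 ≈ 16.161.

θ̂_MAP = 16.161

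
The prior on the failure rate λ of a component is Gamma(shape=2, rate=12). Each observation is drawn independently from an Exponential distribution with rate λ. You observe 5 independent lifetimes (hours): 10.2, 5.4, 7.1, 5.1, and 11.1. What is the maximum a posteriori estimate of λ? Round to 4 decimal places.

The Exponential(rate=λ) likelihood is ∝ λ^n e^(−λΣtᵢ). Here n = 5 and Σtᵢ = 10.2 + 5.4 + 7.1 + 5.1 + 11.1 = 38.9.
Posterior ∝ λe^(−12λ) · λ^5e^(−38.9λ) = λ^6e^(−50.9λ), i.e. Gamma(7, 50.9).
Mode = (a−1)/b = 6/50.9 ≈ 0.1179.

λ̂_MAP = 0.1179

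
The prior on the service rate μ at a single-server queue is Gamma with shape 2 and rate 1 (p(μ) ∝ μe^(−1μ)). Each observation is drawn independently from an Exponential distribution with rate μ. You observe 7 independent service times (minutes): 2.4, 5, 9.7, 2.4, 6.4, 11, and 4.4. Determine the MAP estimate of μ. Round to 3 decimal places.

μ̂_MAP = 0.189

The Exponential(rate=μ) likelihood is ∝ μ^n e^(−μΣtᵢ). Here n = 7 and Σtᵢ = 2.4 + 5 + 9.7 + 2.4 + 6.4 + 11 + 4.4 = 41.3.
Posterior ∝ μe^(−1μ) · μ^7e^(−41.3μ) = μ^8e^(−42.3μ), i.e. Gamma(9, 42.3).
Mode = (a−1)/b = 8/42.3 ≈ 0.189.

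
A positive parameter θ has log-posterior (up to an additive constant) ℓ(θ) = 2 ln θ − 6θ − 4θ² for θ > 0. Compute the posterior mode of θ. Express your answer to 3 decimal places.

θ̂_MAP = 0.250

ℓ'(θ) = 2/θ − 6 − 8θ. Setting this to zero and multiplying by θ: 8θ² + 6θ − 2 = 0.
θ = (−6 + √(6² + 4·8·2)) / (2·8) = (−6 + √100) / 16 = (−6 + 10)/16 = 1/4.
ℓ''(θ) = −2/θ² − 8 < 0, confirming a maximum.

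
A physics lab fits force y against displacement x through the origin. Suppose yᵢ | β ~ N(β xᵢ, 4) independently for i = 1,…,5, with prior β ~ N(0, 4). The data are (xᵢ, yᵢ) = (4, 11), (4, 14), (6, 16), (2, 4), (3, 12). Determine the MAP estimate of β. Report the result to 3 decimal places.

log p(β | y) = −Σ(yᵢ − βxᵢ)²/(2·4) − β²/(2·4) + const.
Setting the derivative to zero: Σxᵢ(yᵢ − βxᵢ)/4 − β/4 = 0, so β = Σxᵢyᵢ / (Σxᵢ² + σ²/τ²).
Σxᵢyᵢ = 4·11 + 4·14 + 6·16 + 2·4 + 3·12 = 240; Σxᵢ² = 81; σ²/τ² = 1.
β̂_MAP = 240 / (81 + 1) = 240/82 ≈ 2.927.

β̂_MAP = 2.927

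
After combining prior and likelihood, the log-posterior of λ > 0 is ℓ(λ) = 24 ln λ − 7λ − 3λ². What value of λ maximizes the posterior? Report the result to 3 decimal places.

λ̂_MAP = 1.500

ℓ'(λ) = 24/λ − 7 − 6λ. Setting this to zero and multiplying by λ: 6λ² + 7λ − 24 = 0.
λ = (−7 + √(7² + 4·6·24)) / (2·6) = (−7 + √625) / 12 = (−7 + 25)/12 = 3/2.
ℓ''(λ) = −24/λ² − 6 < 0, confirming a maximum.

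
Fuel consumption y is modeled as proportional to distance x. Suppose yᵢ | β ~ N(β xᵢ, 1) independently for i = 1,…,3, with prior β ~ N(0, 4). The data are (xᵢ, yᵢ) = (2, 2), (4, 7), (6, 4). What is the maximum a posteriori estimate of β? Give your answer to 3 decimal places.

β̂_MAP = 0.996

log p(β | y) = −Σ(yᵢ − βxᵢ)²/(2·1) − β²/(2·4) + const.
Setting the derivative to zero: Σxᵢ(yᵢ − βxᵢ)/1 − β/4 = 0, so β = Σxᵢyᵢ / (Σxᵢ² + σ²/τ²).
Σxᵢyᵢ = 2·2 + 4·7 + 6·4 = 56; Σxᵢ² = 56; σ²/τ² = 0.25.
β̂_MAP = 56 / (56 + 0.25) = 56/56.25 ≈ 0.996.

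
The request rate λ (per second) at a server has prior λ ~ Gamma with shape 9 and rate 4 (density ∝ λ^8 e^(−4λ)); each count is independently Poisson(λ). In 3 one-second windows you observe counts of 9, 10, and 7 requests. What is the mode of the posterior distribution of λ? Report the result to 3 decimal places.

Σxᵢ = 9+10+7 = 26, with n = 3.
Posterior ∝ λ^8e^(−4λ) · λ^26e^(−3λ) = λ^34e^(−7λ), i.e. Gamma(shape=35, rate=7).
The mode of a Gamma(a, b) with a ≥ 1 (shape–rate) is (a−1)/b = 34/7 ≈ 4.857.

λ̂_MAP = 4.857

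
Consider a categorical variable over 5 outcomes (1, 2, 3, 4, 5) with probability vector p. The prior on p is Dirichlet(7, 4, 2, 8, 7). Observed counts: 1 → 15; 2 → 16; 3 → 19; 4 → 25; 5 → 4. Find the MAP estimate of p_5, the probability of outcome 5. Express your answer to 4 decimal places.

MAP estimate: 0.0980

The posterior is Dirichlet(αᵢ + nᵢ) = Dirichlet(22, 20, 21, 33, 11).
For a Dirichlet(a₁,…,a_K) with all aᵢ > 1, the mode has j-th component (aⱼ − 1)/(Σaᵢ − K).
Here Σaᵢ = 107 and K = 5, so p_5 = (11 − 1)/(107 − 5) = 10/102 ≈ 0.0980.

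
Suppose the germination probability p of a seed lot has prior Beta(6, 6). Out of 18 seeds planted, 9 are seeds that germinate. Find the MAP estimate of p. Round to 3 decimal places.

p̂_MAP = 0.500

Prior: Beta(6, 6).
Data: 9 successes in 18 trials. The binomial likelihood contributes p^9(1−p)^9, so the posterior is Beta(6+9, 6+9) = Beta(15, 15).
For Beta(a, b) with a, b > 1 the mode is (a−1)/(a+b−2) = 14/28 ≈ 0.500.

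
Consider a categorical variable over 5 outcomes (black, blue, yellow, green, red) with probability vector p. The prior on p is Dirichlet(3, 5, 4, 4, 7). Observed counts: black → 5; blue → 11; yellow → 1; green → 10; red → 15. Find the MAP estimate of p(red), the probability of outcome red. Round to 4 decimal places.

MAP estimate of p(red) = 0.3500

The posterior is Dirichlet(αᵢ + nᵢ) = Dirichlet(8, 16, 5, 14, 22).
For a Dirichlet(a₁,…,a_K) with all aᵢ > 1, the mode has j-th component (aⱼ − 1)/(Σaᵢ − K).
Here Σaᵢ = 65 and K = 5, so p(red) = (22 − 1)/(65 − 5) = 21/60 ≈ 0.3500.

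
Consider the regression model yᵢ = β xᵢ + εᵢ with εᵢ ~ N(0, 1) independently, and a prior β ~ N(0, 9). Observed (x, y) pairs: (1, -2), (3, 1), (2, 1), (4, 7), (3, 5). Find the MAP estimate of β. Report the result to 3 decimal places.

β̂_MAP = 1.176

log p(β | y) = −Σ(yᵢ − βxᵢ)²/(2·1) − β²/(2·9) + const.
Setting the derivative to zero: Σxᵢ(yᵢ − βxᵢ)/1 − β/9 = 0, so β = Σxᵢyᵢ / (Σxᵢ² + σ²/τ²).
Σxᵢyᵢ = 1·(-2) + 3·1 + 2·1 + 4·7 + 3·5 = 46; Σxᵢ² = 39; σ²/τ² = 1/9.
β̂_MAP = 46 / (39 + 1/9) = 46/(352/9) = 207/176 ≈ 1.176.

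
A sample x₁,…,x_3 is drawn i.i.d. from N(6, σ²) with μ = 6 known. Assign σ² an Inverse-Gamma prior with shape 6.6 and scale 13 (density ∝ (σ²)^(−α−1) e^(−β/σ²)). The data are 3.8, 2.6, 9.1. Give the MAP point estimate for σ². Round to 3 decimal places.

σ̂²_MAP = 2.858

Sum of squared deviations about the known mean: SS = (3.8−6)² + (2.6−6)² + (9.1−6)² = 26.01.
The Normal likelihood contributes (σ²)^(−n/2) exp(−SS/(2σ²)), so the posterior is Inverse-Gamma(α + n/2, β + SS/2) = Inverse-Gamma(8.1, 26.005).
The mode of Inverse-Gamma(a, b) is b/(a+1) = 26.005/9.1 ≈ 2.858.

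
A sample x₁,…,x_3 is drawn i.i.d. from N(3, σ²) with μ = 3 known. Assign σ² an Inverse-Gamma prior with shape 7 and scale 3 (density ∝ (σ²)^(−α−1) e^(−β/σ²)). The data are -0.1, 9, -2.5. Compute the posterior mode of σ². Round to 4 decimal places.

σ̂²_MAP = 4.3084

Sum of squared deviations about the known mean: SS = (-0.1−3)² + (9−3)² + (-2.5−3)² = 75.86.
The Normal likelihood contributes (σ²)^(−n/2) exp(−SS/(2σ²)), so the posterior is Inverse-Gamma(α + n/2, β + SS/2) = Inverse-Gamma(8.5, 40.93).
The mode of Inverse-Gamma(a, b) is b/(a+1) = 40.93/9.5 ≈ 4.3084.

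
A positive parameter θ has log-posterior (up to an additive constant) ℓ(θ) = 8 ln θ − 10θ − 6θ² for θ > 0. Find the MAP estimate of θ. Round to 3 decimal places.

θ̂_MAP = 0.500

ℓ'(θ) = 8/θ − 10 − 12θ. Setting this to zero and multiplying by θ: 12θ² + 10θ − 8 = 0.
θ = (−10 + √(10² + 4·12·8)) / (2·12) = (−10 + √484) / 24 = (−10 + 22)/24 = 1/2.
ℓ''(θ) = −8/θ² − 12 < 0, confirming a maximum.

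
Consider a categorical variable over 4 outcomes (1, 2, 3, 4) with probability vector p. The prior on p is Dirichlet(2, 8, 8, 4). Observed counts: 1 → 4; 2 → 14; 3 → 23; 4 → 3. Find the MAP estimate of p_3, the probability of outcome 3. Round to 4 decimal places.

The posterior is Dirichlet(αᵢ + nᵢ) = Dirichlet(6, 22, 31, 7).
For a Dirichlet(a₁,…,a_K) with all aᵢ > 1, the mode has j-th component (aⱼ − 1)/(Σaᵢ − K).
Here Σaᵢ = 66 and K = 4, so p_3 = (31 − 1)/(66 − 4) = 30/62 ≈ 0.4839.

MAP estimate: 0.4839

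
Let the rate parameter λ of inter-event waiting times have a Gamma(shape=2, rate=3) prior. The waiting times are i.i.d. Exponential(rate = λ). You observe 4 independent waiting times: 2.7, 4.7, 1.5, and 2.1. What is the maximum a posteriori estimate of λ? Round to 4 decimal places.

λ̂_MAP = 0.3571

The Exponential(rate=λ) likelihood is ∝ λ^n e^(−λΣtᵢ). Here n = 4 and Σtᵢ = 2.7 + 4.7 + 1.5 + 2.1 = 11.
Posterior ∝ λe^(−3λ) · λ^4e^(−11λ) = λ^5e^(−14λ), i.e. Gamma(6, 14).
Mode = (a−1)/b = 5/14 ≈ 0.3571.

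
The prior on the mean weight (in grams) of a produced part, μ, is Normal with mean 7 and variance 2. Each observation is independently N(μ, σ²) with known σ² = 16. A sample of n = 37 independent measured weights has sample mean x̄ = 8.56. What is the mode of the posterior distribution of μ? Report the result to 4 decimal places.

μ̂_MAP = 8.2827

n = 37, x̄ = 8.56.
For a Normal prior and Normal likelihood with known variance, the posterior is Normal; its mode equals its mean, the precision-weighted average.
Prior precision 1/σ₀² = 1/2 = 0.5; data precision n/σ² = 37/16 = 2.3125.
μ̂ = (0.5·7 + 2.3125·8.56) / (0.5 + 2.3125) = 23.295/2.8125 = 3106/375 ≈ 8.2827.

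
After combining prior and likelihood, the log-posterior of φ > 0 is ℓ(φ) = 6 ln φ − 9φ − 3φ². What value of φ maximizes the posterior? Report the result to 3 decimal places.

ℓ'(φ) = 6/φ − 9 − 6φ. Setting this to zero and multiplying by φ: 6φ² + 9φ − 6 = 0.
φ = (−9 + √(9² + 4·6·6)) / (2·6) = (−9 + √225) / 12 = (−9 + 15)/12 = 1/2.
ℓ''(φ) = −6/φ² − 6 < 0, confirming a maximum.

φ̂_MAP = 0.500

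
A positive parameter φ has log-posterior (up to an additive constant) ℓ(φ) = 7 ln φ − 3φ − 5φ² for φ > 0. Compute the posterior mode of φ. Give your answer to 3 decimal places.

ℓ'(φ) = 7/φ − 3 − 10φ. Setting this to zero and multiplying by φ: 10φ² + 3φ − 7 = 0.
φ = (−3 + √(3² + 4·10·7)) / (2·10) = (−3 + √289) / 20 = (−3 + 17)/20 = 7/10.
ℓ''(φ) = −7/φ² − 10 < 0, confirming a maximum.

φ̂_MAP = 0.700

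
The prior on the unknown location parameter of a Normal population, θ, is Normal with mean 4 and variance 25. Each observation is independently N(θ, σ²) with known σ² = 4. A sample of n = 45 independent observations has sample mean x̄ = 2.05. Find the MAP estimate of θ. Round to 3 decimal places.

n = 45, x̄ = 2.05.
For a Normal prior and Normal likelihood with known variance, the posterior is Normal; its mode equals its mean, the precision-weighted average.
Prior precision 1/σ₀² = 1/25 = 0.04; data precision n/σ² = 45/4 = 11.25.
θ̂ = (0.04·4 + 11.25·2.05) / (0.04 + 11.25) = 23.2225/11.29 = 9289/4516 ≈ 2.057.

θ̂_MAP = 2.057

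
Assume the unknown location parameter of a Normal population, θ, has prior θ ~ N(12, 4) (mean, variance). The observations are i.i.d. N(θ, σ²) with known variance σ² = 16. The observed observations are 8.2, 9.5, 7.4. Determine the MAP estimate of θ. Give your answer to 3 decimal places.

n = 3; x̄ = (8.2 + 9.5 + 7.4)/3 = 25.1/3 = 251/30 ≈ 8.3667.
For a Normal prior and Normal likelihood with known variance, the posterior is Normal; its mode equals its mean, the precision-weighted average.
Prior precision 1/σ₀² = 1/4 = 0.25; data precision n/σ² = 3/16 = 0.1875.
θ̂ = (0.25·12 + 0.1875·(251/30)) / (0.25 + 0.1875) = 4.56875/0.4375 = 731/70 ≈ 10.443.

θ̂_MAP = 10.443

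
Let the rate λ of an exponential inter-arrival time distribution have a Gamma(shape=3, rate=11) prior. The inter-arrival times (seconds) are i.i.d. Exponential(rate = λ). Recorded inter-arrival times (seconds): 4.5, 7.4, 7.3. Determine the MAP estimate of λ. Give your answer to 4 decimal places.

The Exponential(rate=λ) likelihood is ∝ λ^n e^(−λΣtᵢ). Here n = 3 and Σtᵢ = 4.5 + 7.4 + 7.3 = 19.2.
Posterior ∝ λ^2e^(−11λ) · λ^3e^(−19.2λ) = λ^5e^(−30.2λ), i.e. Gamma(6, 30.2).
Mode = (a−1)/b = 5/30.2 ≈ 0.1656.

λ̂_MAP = 0.1656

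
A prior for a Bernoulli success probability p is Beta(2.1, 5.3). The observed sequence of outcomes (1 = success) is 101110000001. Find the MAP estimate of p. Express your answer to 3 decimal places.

Prior: Beta(2.1, 5.3).
Data: 5 successes in 12 trials (from the sequence). The binomial likelihood contributes p^5(1−p)^7, so the posterior is Beta(2.1+5, 5.3+7) = Beta(7.1, 12.3).
For Beta(a, b) with a, b > 1 the mode is (a−1)/(a+b−2) = 6.1/17.4 ≈ 0.351.

p̂_MAP = 0.351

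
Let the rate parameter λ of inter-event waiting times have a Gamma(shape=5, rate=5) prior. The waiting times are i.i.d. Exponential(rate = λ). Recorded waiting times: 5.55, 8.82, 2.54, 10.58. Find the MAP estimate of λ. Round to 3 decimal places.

The Exponential(rate=λ) likelihood is ∝ λ^n e^(−λΣtᵢ). Here n = 4 and Σtᵢ = 5.55 + 8.82 + 2.54 + 10.58 = 27.49.
Posterior ∝ λ^4e^(−5λ) · λ^4e^(−27.49λ) = λ^8e^(−32.49λ), i.e. Gamma(9, 32.49).
Mode = (a−1)/b = 8/32.49 ≈ 0.246.

λ̂_MAP = 0.246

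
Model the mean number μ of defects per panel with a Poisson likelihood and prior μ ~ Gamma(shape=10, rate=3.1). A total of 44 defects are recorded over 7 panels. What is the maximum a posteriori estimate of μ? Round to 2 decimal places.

Σxᵢ = 44, n = 7.
Posterior ∝ μ^9e^(−3.1μ) · μ^44e^(−7μ) = μ^53e^(−10.1μ), i.e. Gamma(shape=54, rate=10.1).
The mode of a Gamma(a, b) with a ≥ 1 (shape–rate) is (a−1)/b = 53/10.1 ≈ 5.25.

μ̂_MAP = 5.25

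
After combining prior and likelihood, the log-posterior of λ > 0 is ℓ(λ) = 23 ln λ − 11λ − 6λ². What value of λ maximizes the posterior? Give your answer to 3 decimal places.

λ̂_MAP = 1.000

ℓ'(λ) = 23/λ − 11 − 12λ. Setting this to zero and multiplying by λ: 12λ² + 11λ − 23 = 0.
λ = (−11 + √(11² + 4·12·23)) / (2·12) = (−11 + √1225) / 24 = (−11 + 35)/24 = 1.
ℓ''(λ) = −23/λ² − 12 < 0, confirming a maximum.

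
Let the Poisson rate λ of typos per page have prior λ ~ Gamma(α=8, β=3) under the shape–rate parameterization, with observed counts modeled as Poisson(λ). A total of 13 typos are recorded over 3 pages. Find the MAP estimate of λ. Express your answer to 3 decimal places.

Σxᵢ = 13, n = 3.
Posterior ∝ λ^7e^(−3λ) · λ^13e^(−3λ) = λ^20e^(−6λ), i.e. Gamma(shape=21, rate=6).
The mode of a Gamma(a, b) with a ≥ 1 (shape–rate) is (a−1)/b = 20/6 ≈ 3.333.

λ̂_MAP = 3.333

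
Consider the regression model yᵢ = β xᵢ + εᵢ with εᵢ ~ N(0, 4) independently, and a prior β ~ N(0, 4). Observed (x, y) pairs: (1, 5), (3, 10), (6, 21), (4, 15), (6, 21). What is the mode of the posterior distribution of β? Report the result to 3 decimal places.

β̂_MAP = 3.505

log p(β | y) = −Σ(yᵢ − βxᵢ)²/(2·4) − β²/(2·4) + const.
Setting the derivative to zero: Σxᵢ(yᵢ − βxᵢ)/4 − β/4 = 0, so β = Σxᵢyᵢ / (Σxᵢ² + σ²/τ²).
Σxᵢyᵢ = 1·5 + 3·10 + 6·21 + 4·15 + 6·21 = 347; Σxᵢ² = 98; σ²/τ² = 1.
β̂_MAP = 347 / (98 + 1) = 347/99 ≈ 3.505.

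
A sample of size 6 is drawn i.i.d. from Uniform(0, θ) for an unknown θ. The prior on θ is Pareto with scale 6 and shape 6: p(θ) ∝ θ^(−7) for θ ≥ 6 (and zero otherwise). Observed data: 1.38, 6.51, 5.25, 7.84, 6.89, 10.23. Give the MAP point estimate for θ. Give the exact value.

θ̂_MAP = 10.23

The Uniform(0, θ) likelihood is θ^(−n) for θ ≥ max(xᵢ), zero otherwise. Here max(xᵢ) = 10.23.
Posterior ∝ θ^(−7) · θ^(−6) = θ^(−13) on θ ≥ max(6, 10.23) = 10.23.
This density is strictly decreasing in θ, so the posterior mode lies at the lower boundary of the support.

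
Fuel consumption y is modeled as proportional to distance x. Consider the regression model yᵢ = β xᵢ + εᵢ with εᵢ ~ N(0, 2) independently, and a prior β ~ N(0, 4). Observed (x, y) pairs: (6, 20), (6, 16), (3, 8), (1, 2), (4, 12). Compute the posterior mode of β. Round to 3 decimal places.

β̂_MAP = 2.944

log p(β | y) = −Σ(yᵢ − βxᵢ)²/(2·2) − β²/(2·4) + const.
Setting the derivative to zero: Σxᵢ(yᵢ − βxᵢ)/2 − β/4 = 0, so β = Σxᵢyᵢ / (Σxᵢ² + σ²/τ²).
Σxᵢyᵢ = 6·20 + 6·16 + 3·8 + 1·2 + 4·12 = 290; Σxᵢ² = 98; σ²/τ² = 0.5.
β̂_MAP = 290 / (98 + 0.5) = 290/98.5 ≈ 2.944.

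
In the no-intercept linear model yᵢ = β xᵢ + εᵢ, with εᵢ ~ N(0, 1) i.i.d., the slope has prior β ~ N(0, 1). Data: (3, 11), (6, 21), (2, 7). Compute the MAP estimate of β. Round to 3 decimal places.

β̂_MAP = 3.460

log p(β | y) = −Σ(yᵢ − βxᵢ)²/(2·1) − β²/(2·1) + const.
Setting the derivative to zero: Σxᵢ(yᵢ − βxᵢ)/1 − β/1 = 0, so β = Σxᵢyᵢ / (Σxᵢ² + σ²/τ²).
Σxᵢyᵢ = 3·11 + 6·21 + 2·7 = 173; Σxᵢ² = 49; σ²/τ² = 1.
β̂_MAP = 173 / (49 + 1) = 173/50 ≈ 3.460.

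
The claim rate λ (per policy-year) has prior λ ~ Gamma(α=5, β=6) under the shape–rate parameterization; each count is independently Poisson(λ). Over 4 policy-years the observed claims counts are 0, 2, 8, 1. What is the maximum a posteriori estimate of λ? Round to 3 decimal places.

Σxᵢ = 0+2+8+1 = 11, with n = 4.
Posterior ∝ λ^4e^(−6λ) · λ^11e^(−4λ) = λ^15e^(−10λ), i.e. Gamma(shape=16, rate=10).
The mode of a Gamma(a, b) with a ≥ 1 (shape–rate) is (a−1)/b = 15/10 ≈ 1.500.

λ̂_MAP = 1.500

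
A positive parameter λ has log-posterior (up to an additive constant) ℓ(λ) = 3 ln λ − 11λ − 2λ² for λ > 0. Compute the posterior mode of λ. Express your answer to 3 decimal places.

ℓ'(λ) = 3/λ − 11 − 4λ. Setting this to zero and multiplying by λ: 4λ² + 11λ − 3 = 0.
λ = (−11 + √(11² + 4·4·3)) / (2·4) = (−11 + √169) / 8 = (−11 + 13)/8 = 1/4.
ℓ''(λ) = −3/λ² − 4 < 0, confirming a maximum.

λ̂_MAP = 0.250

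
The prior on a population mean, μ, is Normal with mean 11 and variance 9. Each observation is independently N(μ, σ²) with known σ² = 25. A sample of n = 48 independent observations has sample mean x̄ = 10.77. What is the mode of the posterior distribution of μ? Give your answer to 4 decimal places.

n = 48, x̄ = 10.77.
For a Normal prior and Normal likelihood with known variance, the posterior is Normal; its mode equals its mean, the precision-weighted average.
Prior precision 1/σ₀² = 1/9; data precision n/σ² = 48/25 = 1.92.
μ̂ = ((1/9)·11 + 1.92·10.77) / (1/9 + 1.92) = (123191/5625)/(457/225) = 123191/11425 ≈ 10.7826.

μ̂_MAP = 10.7826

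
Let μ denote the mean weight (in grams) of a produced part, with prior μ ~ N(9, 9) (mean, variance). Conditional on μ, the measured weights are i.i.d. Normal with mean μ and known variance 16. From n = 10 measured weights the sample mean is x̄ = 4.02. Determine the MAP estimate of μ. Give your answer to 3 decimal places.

n = 10, x̄ = 4.02.
For a Normal prior and Normal likelihood with known variance, the posterior is Normal; its mode equals its mean, the precision-weighted average.
Prior precision 1/σ₀² = 1/9; data precision n/σ² = 10/16 = 0.625.
μ̂ = ((1/9)·9 + 0.625·4.02) / (1/9 + 0.625) = 3.5125/(53/72) = 2529/530 ≈ 4.772.

μ̂_MAP = 4.772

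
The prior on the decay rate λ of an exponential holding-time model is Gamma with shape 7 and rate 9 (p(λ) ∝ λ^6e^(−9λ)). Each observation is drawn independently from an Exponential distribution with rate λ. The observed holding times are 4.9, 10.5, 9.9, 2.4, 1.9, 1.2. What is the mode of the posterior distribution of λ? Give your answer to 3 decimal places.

λ̂_MAP = 0.302

The Exponential(rate=λ) likelihood is ∝ λ^n e^(−λΣtᵢ). Here n = 6 and Σtᵢ = 4.9 + 10.5 + 9.9 + 2.4 + 1.9 + 1.2 = 30.8.
Posterior ∝ λ^6e^(−9λ) · λ^6e^(−30.8λ) = λ^12e^(−39.8λ), i.e. Gamma(13, 39.8).
Mode = (a−1)/b = 12/39.8 ≈ 0.302.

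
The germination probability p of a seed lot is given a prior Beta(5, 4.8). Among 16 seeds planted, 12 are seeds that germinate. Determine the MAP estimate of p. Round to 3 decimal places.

Prior: Beta(5, 4.8).
Data: 12 successes in 16 trials. The binomial likelihood contributes p^12(1−p)^4, so the posterior is Beta(5+12, 4.8+4) = Beta(17, 8.8).
For Beta(a, b) with a, b > 1 the mode is (a−1)/(a+b−2) = 16/23.8 ≈ 0.672.

p̂_MAP = 0.672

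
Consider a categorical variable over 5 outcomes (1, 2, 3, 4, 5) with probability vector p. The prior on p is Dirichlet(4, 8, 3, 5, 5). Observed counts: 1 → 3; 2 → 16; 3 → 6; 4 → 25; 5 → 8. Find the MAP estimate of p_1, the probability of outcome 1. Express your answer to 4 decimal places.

MAP estimate: 0.0769

The posterior is Dirichlet(αᵢ + nᵢ) = Dirichlet(7, 24, 9, 30, 13).
For a Dirichlet(a₁,…,a_K) with all aᵢ > 1, the mode has j-th component (aⱼ − 1)/(Σaᵢ − K).
Here Σaᵢ = 83 and K = 5, so p_1 = (7 − 1)/(83 − 5) = 6/78 ≈ 0.0769.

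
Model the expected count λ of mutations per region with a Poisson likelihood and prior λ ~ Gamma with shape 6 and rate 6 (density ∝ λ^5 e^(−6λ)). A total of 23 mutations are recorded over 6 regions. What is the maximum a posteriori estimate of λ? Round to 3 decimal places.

λ̂_MAP = 2.333

Σxᵢ = 23, n = 6.
Posterior ∝ λ^5e^(−6λ) · λ^23e^(−6λ) = λ^28e^(−12λ), i.e. Gamma(shape=29, rate=12).
The mode of a Gamma(a, b) with a ≥ 1 (shape–rate) is (a−1)/b = 28/12 ≈ 2.333.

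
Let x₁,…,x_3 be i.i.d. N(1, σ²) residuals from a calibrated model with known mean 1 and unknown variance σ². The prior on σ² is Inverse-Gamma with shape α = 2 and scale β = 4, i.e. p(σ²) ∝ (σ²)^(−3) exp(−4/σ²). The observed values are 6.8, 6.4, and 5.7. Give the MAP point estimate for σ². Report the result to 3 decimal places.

Sum of squared deviations about the known mean: SS = (6.8−1)² + (6.4−1)² + (5.7−1)² = 84.89.
The Normal likelihood contributes (σ²)^(−n/2) exp(−SS/(2σ²)), so the posterior is Inverse-Gamma(α + n/2, β + SS/2) = Inverse-Gamma(3.5, 46.445).
The mode of Inverse-Gamma(a, b) is b/(a+1) = 46.445/4.5 ≈ 10.321.

σ̂²_MAP = 10.321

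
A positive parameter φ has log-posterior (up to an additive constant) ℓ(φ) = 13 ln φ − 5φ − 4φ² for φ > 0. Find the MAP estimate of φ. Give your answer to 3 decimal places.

ℓ'(φ) = 13/φ − 5 − 8φ. Setting this to zero and multiplying by φ: 8φ² + 5φ − 13 = 0.
φ = (−5 + √(5² + 4·8·13)) / (2·8) = (−5 + √441) / 16 = (−5 + 21)/16 = 1.
ℓ''(φ) = −13/φ² − 8 < 0, confirming a maximum.

φ̂_MAP = 1.000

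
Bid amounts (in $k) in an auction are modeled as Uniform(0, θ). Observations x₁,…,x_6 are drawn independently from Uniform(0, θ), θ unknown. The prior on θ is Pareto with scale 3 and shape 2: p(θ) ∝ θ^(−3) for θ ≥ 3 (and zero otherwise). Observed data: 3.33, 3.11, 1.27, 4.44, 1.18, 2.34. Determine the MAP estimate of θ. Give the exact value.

θ̂_MAP = 4.44

The Uniform(0, θ) likelihood is θ^(−n) for θ ≥ max(xᵢ), zero otherwise. Here max(xᵢ) = 4.44.
Posterior ∝ θ^(−3) · θ^(−6) = θ^(−9) on θ ≥ max(3, 4.44) = 4.44.
This density is strictly decreasing in θ, so the posterior mode lies at the lower boundary of the support.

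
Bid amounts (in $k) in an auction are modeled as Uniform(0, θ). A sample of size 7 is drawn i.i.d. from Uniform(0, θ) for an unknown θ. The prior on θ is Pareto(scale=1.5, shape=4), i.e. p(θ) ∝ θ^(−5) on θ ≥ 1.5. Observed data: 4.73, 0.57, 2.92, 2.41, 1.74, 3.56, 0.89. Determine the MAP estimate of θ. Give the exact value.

The Uniform(0, θ) likelihood is θ^(−n) for θ ≥ max(xᵢ), zero otherwise. Here max(xᵢ) = 4.73.
Posterior ∝ θ^(−5) · θ^(−7) = θ^(−12) on θ ≥ max(1.5, 4.73) = 4.73.
This density is strictly decreasing in θ, so the posterior mode lies at the lower boundary of the support.

θ̂_MAP = 4.73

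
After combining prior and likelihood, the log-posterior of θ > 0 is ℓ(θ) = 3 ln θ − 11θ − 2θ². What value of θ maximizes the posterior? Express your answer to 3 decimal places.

ℓ'(θ) = 3/θ − 11 − 4θ. Setting this to zero and multiplying by θ: 4θ² + 11θ − 3 = 0.
θ = (−11 + √(11² + 4·4·3)) / (2·4) = (−11 + √169) / 8 = (−11 + 13)/8 = 1/4.
ℓ''(θ) = −3/θ² − 4 < 0, confirming a maximum.

θ̂_MAP = 0.250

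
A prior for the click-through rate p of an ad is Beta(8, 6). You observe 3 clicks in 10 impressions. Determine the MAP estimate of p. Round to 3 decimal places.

Prior: Beta(8, 6).
Data: 3 successes in 10 trials. The binomial likelihood contributes p^3(1−p)^7, so the posterior is Beta(8+3, 6+7) = Beta(11, 13).
For Beta(a, b) with a, b > 1 the mode is (a−1)/(a+b−2) = 10/22 ≈ 0.455.

p̂_MAP = 0.455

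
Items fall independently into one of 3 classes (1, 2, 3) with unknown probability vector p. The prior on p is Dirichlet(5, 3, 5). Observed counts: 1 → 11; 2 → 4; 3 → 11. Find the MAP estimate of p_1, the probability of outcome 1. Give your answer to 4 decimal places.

MAP estimate: 0.4167

The posterior is Dirichlet(αᵢ + nᵢ) = Dirichlet(16, 7, 16).
For a Dirichlet(a₁,…,a_K) with all aᵢ > 1, the mode has j-th component (aⱼ − 1)/(Σaᵢ − K).
Here Σaᵢ = 39 and K = 3, so p_1 = (16 − 1)/(39 − 3) = 15/36 ≈ 0.4167.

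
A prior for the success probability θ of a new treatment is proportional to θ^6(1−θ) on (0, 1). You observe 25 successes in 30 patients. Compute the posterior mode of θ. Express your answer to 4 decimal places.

θ̂_MAP = 0.8378

The prior density ∝ θ^6(1−θ)^1 is the kernel of Beta(7, 2).
Data: 25 successes in 30 trials. The binomial likelihood contributes θ^25(1−θ)^5, so the posterior is Beta(7+25, 2+5) = Beta(32, 7).
For Beta(a, b) with a, b > 1 the mode is (a−1)/(a+b−2) = 31/37 ≈ 0.8378.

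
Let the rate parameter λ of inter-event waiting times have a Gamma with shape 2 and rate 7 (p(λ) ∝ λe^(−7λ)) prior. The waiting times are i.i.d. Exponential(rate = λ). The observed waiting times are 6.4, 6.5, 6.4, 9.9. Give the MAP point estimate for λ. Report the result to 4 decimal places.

λ̂_MAP = 0.1381

The Exponential(rate=λ) likelihood is ∝ λ^n e^(−λΣtᵢ). Here n = 4 and Σtᵢ = 6.4 + 6.5 + 6.4 + 9.9 = 29.2.
Posterior ∝ λe^(−7λ) · λ^4e^(−29.2λ) = λ^5e^(−36.2λ), i.e. Gamma(6, 36.2).
Mode = (a−1)/b = 5/36.2 ≈ 0.1381.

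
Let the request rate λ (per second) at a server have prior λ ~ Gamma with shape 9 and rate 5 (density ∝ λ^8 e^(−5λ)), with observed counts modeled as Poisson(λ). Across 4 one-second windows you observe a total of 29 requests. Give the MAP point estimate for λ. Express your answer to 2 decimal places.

λ̂_MAP = 4.11

Σxᵢ = 29, n = 4.
Posterior ∝ λ^8e^(−5λ) · λ^29e^(−4λ) = λ^37e^(−9λ), i.e. Gamma(shape=38, rate=9).
The mode of a Gamma(a, b) with a ≥ 1 (shape–rate) is (a−1)/b = 37/9 ≈ 4.11.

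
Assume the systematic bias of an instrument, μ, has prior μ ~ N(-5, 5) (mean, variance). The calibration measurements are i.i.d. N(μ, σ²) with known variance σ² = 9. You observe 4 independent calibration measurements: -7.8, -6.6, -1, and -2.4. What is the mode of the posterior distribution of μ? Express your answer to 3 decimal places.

n = 4; x̄ = ((-7.8) + (-6.6) + (-1) + (-2.4))/4 = -17.8/4 = -4.45.
For a Normal prior and Normal likelihood with known variance, the posterior is Normal; its mode equals its mean, the precision-weighted average.
Prior precision 1/σ₀² = 1/5 = 0.2; data precision n/σ² = 4/9.
μ̂ = (0.2·(-5) + (4/9)·(-4.45)) / (0.2 + 4/9) = (-134/45)/(29/45) = -134/29 ≈ -4.621.

μ̂_MAP = -4.621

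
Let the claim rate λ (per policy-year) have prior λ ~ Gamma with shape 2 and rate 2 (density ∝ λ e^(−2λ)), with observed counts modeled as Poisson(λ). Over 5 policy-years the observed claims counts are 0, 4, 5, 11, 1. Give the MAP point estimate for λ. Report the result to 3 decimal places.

λ̂_MAP = 3.143

Σxᵢ = 0+4+5+11+1 = 21, with n = 5.
Posterior ∝ λe^(−2λ) · λ^21e^(−5λ) = λ^22e^(−7λ), i.e. Gamma(shape=23, rate=7).
The mode of a Gamma(a, b) with a ≥ 1 (shape–rate) is (a−1)/b = 22/7 ≈ 3.143.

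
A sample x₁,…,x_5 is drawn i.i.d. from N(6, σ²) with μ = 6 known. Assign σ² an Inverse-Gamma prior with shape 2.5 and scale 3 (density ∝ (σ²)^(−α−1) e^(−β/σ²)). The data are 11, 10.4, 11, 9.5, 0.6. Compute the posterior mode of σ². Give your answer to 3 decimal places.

σ̂²_MAP = 9.731

Sum of squared deviations about the known mean: SS = (11−6)² + (10.4−6)² + (11−6)² + (9.5−6)² + (0.6−6)² = 110.77.
The Normal likelihood contributes (σ²)^(−n/2) exp(−SS/(2σ²)), so the posterior is Inverse-Gamma(α + n/2, β + SS/2) = Inverse-Gamma(5, 58.385).
The mode of Inverse-Gamma(a, b) is b/(a+1) = 58.385/6 ≈ 9.731.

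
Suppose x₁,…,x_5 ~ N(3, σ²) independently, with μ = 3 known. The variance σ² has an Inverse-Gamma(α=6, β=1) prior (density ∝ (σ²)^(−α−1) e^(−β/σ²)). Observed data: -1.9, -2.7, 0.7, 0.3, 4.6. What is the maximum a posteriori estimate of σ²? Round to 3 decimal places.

σ̂²_MAP = 3.876

Sum of squared deviations about the known mean: SS = (-1.9−3)² + (-2.7−3)² + (0.7−3)² + (0.3−3)² + (4.6−3)² = 71.64.
The Normal likelihood contributes (σ²)^(−n/2) exp(−SS/(2σ²)), so the posterior is Inverse-Gamma(α + n/2, β + SS/2) = Inverse-Gamma(8.5, 36.82).
The mode of Inverse-Gamma(a, b) is b/(a+1) = 36.82/9.5 ≈ 3.876.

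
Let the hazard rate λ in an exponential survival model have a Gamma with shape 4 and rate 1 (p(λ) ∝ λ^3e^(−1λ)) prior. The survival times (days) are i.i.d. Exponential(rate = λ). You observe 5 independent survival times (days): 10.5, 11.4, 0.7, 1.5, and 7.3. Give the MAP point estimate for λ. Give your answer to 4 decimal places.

λ̂_MAP = 0.2469

The Exponential(rate=λ) likelihood is ∝ λ^n e^(−λΣtᵢ). Here n = 5 and Σtᵢ = 10.5 + 11.4 + 0.7 + 1.5 + 7.3 = 31.4.
Posterior ∝ λ^3e^(−1λ) · λ^5e^(−31.4λ) = λ^8e^(−32.4λ), i.e. Gamma(9, 32.4).
Mode = (a−1)/b = 8/32.4 ≈ 0.2469.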